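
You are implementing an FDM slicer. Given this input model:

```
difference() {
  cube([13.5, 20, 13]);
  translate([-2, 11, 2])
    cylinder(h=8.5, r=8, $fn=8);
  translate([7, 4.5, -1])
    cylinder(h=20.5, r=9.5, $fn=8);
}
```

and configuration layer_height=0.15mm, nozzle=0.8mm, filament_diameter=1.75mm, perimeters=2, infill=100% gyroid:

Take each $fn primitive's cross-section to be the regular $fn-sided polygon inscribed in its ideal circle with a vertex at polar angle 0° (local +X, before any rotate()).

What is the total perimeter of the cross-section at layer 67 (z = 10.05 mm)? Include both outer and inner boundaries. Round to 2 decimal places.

At z = 10.05 mm: the cube is present — its section is the full 13.5×20 rectangle (perimeter 67.00 mm); the r=8 cylinder at (-2, 11) contributes a regular 8-gon of circumradius 8 (perimeter = 2·8·8.000·sin(180°/8) = 48.98 mm); the r=9.5 cylinder at (7, 4.5) gives a regular 8-gon of circumradius 9.5 (constant along its height) (perimeter = 2·8·9.500·sin(180°/8) = 58.17 mm); Subtracting the remaining from the first: starting from the 13.5×20 cube, the r=8 cylinder at (-2, 11) partially overlaps it — only the 60.17 mm² overlap (of its 181.02 mm²) is removed, clipping the outline; the r=9.5 cylinder at (7, 4.5) partially overlaps it — only the 133.14 mm² overlap (of its 255.27 mm²) is removed, clipping the outline — boundary = 40.82 mm. Overall, the cross-section is a single solid region. Total boundary length (outer) = 40.82 mm.

40.82 mm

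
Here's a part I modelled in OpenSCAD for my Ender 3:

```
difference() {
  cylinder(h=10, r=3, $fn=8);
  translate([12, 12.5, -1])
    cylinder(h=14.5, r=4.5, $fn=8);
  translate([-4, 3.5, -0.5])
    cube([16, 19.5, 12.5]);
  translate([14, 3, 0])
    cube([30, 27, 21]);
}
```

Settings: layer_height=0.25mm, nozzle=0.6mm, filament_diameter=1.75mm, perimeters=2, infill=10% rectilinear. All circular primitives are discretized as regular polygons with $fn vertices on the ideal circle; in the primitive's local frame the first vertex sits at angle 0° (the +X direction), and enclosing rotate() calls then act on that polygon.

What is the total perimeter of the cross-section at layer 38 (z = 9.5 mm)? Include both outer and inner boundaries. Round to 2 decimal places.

At z = 9.5 mm: the r=3 cylinder gives a regular 8-gon of circumradius 3 (constant along its height) (perimeter = 2·8·3.000·sin(180°/8) = 18.37 mm); the r=4.5 cylinder at (12, 12.5) gives a regular 8-gon of circumradius 4.5 (constant along its height) (perimeter = 2·8·4.500·sin(180°/8) = 27.55 mm); the cube at (-4, 3.5) (footprint 16×19.5) is included at this height (perimeter 71.00 mm); the cube at (14, 3) (footprint 30×27) is included at this height (perimeter 114.00 mm); Taking the first minus the rest: starting from the r=3 cylinder, the r=4.5 cylinder at (12, 12.5) misses the remaining region (no effect); the 16×19.5 cube at (-4, 3.5) misses the remaining region (no effect); the 30×27 cube at (14, 3) misses the remaining region (no effect) — boundary = 18.37 mm. Overall, the cross-section is a single solid region. Total boundary length (outer) = 18.37 mm.

18.37 mm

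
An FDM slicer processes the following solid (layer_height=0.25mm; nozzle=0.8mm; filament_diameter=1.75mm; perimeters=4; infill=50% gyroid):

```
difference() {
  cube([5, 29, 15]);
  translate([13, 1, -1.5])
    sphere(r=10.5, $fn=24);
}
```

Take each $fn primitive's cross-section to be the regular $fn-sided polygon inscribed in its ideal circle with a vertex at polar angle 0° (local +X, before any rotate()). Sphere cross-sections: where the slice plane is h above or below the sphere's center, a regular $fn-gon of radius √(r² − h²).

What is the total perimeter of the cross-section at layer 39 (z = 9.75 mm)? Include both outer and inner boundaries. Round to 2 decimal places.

At z = 9.75 mm: the cube is present — its section is the full 5×29 rectangle (perimeter 68.00 mm); the sphere at (13, 1) does not reach this height (|z−center|=11.250 > r=10.5); Subtracting the remaining from the first: none of the subtracted shapes is present at this height, so the 5×29 cube is unchanged — boundary = 68.00 mm. Overall, the cross-section is a single solid region. Total boundary length (outer) = 68.00 mm.

68.00 mm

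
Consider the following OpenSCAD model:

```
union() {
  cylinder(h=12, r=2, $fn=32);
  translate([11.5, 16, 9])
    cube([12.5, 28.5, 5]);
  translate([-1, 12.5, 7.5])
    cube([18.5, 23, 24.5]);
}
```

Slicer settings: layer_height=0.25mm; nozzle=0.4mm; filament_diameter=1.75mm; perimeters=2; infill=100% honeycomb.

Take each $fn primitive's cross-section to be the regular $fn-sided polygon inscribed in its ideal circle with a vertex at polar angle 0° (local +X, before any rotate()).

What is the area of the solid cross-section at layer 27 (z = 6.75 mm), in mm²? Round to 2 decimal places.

At z = 6.75 mm: the r=2 cylinder contributes a regular 32-gon of circumradius 2 (area = (32/2)·2.000²·sin(360°/32) = 12.49 mm²); the cube at (11.5, 16) is absent (z outside [9, 14]); the cube at (-1, 12.5) is absent (z outside [7.5, 32]); Taking the union: only the r=2 cylinder is present, so the union is just that shape — area = 12.49 mm². Overall, the cross-section is a single solid region. Net area = 12.49 mm².

12.49 mm²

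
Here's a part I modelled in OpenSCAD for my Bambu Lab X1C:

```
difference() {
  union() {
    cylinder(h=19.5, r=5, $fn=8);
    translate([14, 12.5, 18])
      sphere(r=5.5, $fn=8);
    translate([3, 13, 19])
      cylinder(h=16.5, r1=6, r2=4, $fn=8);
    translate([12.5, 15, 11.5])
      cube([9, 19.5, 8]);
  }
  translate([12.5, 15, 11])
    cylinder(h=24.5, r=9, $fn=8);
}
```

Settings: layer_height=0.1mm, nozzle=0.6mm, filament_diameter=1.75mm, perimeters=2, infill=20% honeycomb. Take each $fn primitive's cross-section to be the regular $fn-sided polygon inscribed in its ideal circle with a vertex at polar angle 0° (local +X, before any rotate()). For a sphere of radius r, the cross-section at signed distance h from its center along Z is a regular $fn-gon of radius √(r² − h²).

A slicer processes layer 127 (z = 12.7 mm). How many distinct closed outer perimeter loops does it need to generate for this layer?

At z = 12.7 mm: the r=5 cylinder contributes a regular 8-gon of circumradius 5; the sphere at (14, 12.5): section is a regular 8-gon, circumradius = √(r²−h²) = √(5.5²−5.3²) = 1.470; the cone at (3, 13) is absent (z outside [19, 35.5]); the cube at (12.5, 15) is present — its section is the full 9×19.5 rectangle; Taking the union: the 3 present regions are separate (no shared area or edge), so areas and boundary lengths simply add and each stays a separate island — 3 connected regions; the cylinder at (12.5, 15): section is a regular 8-gon, circumradius r=9; Taking the first minus the rest: starting from the result so far, the r=9 cylinder at (12.5, 15) partially overlaps it — only the 63.39 mm² overlap (of its 229.10 mm²) is removed, clipping the outline — 2 connected regions. The result has 2 disconnected regions.

2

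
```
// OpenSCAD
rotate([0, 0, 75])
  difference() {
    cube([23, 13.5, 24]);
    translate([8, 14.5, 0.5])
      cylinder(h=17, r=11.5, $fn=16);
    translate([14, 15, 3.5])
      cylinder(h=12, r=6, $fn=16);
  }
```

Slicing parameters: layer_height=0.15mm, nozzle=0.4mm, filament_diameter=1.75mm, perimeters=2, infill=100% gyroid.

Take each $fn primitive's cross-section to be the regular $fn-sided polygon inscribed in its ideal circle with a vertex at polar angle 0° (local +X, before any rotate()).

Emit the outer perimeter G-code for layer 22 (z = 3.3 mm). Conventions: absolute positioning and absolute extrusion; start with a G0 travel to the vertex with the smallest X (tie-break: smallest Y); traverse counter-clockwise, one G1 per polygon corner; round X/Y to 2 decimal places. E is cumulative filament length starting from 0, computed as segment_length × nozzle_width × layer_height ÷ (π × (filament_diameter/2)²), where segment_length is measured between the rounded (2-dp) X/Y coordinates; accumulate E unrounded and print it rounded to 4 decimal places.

At z = 3.3 mm: the cube (footprint 23×13.5) is included at this height; the r=11.5 cylinder at (8, 14.5) gives a regular 16-gon of circumradius 11.5 (constant along its height); the cylinder at (14, 15) is not intersected at this z (z outside [3.5, 15.5]); Subtracting the remaining from the first: starting from the 23×13.5 cube, the r=11.5 cylinder at (8, 14.5) partially overlaps it — only the 164.41 mm² overlap (of its 404.88 mm²) is removed, clipping the outline — 1 connected region; (rotated 75° about Z; rotation is an isometry so areas/perimeters/island counts are preserved). The outline is a single polygon with 10 vertices. Extrusion per mm of travel: 0.4 × 0.15 / (π × 0.875²) = 0.024945. Accumulating E over each segment gives final E = 1.8016.

G0 X-8.04 Y22.14 Z3.30
G1 X-4.93 Y20.60 E0.0866
G1 X-1.98 Y17.23 E0.1983
G1 X-0.53 Y12.98 E0.3103
G1 X-0.83 Y8.50 E0.4223
G1 X-2.81 Y4.48 E0.5341
G1 X-6.07 Y1.63 E0.6421
G1 X0.00 Y0.00 E0.7989
G1 X5.95 Y22.22 E1.3727
G1 X-7.09 Y25.71 E1.7094
G1 X-8.04 Y22.14 E1.8016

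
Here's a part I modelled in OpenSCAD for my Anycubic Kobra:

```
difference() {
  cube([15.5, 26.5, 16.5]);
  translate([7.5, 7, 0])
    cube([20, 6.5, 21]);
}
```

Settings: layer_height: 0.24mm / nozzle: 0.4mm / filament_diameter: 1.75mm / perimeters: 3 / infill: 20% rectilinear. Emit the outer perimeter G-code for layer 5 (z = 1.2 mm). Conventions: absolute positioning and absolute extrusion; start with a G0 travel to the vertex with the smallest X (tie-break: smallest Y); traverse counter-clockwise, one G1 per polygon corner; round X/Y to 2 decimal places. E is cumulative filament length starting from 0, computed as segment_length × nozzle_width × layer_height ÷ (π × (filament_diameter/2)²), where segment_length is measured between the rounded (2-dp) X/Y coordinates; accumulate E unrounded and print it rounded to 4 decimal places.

G0 X0.00 Y0.00 Z1.20
G1 X15.50 Y0.00 E0.6186
G1 X15.50 Y7.00 E0.8980
G1 X7.50 Y7.00 E1.2173
G1 X7.50 Y13.50 E1.4767
G1 X15.50 Y13.50 E1.7960
G1 X15.50 Y26.50 E2.3149
G1 X0.00 Y26.50 E2.9335
G1 X0.00 Y0.00 E3.9912

At z = 1.2 mm: the 15.5×26.5 cube contributes its full rectangle; the cube at (7.5, 7) is present — its section is the full 20×6.5 rectangle; Taking the first minus the rest: starting from the 15.5×26.5 cube, the 20×6.5 cube at (7.5, 7) partially overlaps it — only the 52.00 mm² overlap (of its 130.00 mm²) is removed, clipping the outline — 1 connected region. The outline is a single polygon with 8 vertices. Extrusion per mm of travel: 0.4 × 0.24 / (π × 0.875²) = 0.039912. Accumulating E over each segment gives final E = 3.9912.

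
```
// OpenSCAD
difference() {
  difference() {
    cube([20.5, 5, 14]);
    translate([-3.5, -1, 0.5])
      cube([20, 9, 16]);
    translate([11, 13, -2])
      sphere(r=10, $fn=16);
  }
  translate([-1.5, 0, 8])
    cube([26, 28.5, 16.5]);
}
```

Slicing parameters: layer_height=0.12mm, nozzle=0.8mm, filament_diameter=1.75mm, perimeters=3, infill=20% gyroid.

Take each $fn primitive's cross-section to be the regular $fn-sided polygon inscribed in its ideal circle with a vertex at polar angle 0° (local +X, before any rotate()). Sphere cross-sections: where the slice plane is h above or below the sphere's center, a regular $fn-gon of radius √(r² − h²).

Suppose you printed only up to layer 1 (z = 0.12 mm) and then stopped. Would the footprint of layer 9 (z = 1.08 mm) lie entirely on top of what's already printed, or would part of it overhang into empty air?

entirely on top

Compare the two slices. At z = 0.12: the 20.5×5 cube contributes its full rectangle (area 102.50 mm²); the cube at (-3.5, -1) is absent (z outside [0.5, 16.5]); the r=10 sphere at (11, 13) slices to a regular 16-gon of circumradius 9.773 (√(r²−h²) with h=2.12 from center) (area = (16/2)·9.773²·sin(360°/16) = 292.39 mm²); Taking the first minus the rest: starting from the 20.5×5 cube (102.50 mm²), the r=10 sphere at (11, 13) partially overlaps it — only the 12.06 mm² overlap (of its 292.39 mm²) is removed, clipping the outline — area = 90.44 mm²; the cube at (-1.5, 0) is absent (z outside [8, 24.5]); After the difference (first − rest): none of the subtracted shapes is present at this height, so the result so far is unchanged — area = 90.44 mm². At z = 1.08: the cube (footprint 20.5×5) is included at this height (area 102.50 mm²); the cube at (-3.5, -1) is present — its section is the full 20×9 rectangle (area 180.00 mm²); the sphere at (11, 13): section is a regular 16-gon, circumradius = √(r²−h²) = √(10²−3.08²) = 9.514 (area = (16/2)·9.514²·sin(360°/16) = 277.10 mm²); Subtracting the remaining from the first: starting from the 20.5×5 cube (102.50 mm²), the 20×9 cube at (-3.5, -1) partially overlaps it — only the 82.50 mm² overlap (of its 180.00 mm²) is removed, clipping the outline; the r=10 sphere at (11, 13) misses the remaining region (no effect) — area = 20.00 mm²; the cube at (-1.5, 0) does not reach this height (z outside [8, 24.5]); After the difference (first − rest): none of the subtracted shapes is present at this height, so that combined region is unchanged — area = 20.00 mm². Checking containment: the cross-section at z = 1.08 is a subset of the cross-section at z = 0.12.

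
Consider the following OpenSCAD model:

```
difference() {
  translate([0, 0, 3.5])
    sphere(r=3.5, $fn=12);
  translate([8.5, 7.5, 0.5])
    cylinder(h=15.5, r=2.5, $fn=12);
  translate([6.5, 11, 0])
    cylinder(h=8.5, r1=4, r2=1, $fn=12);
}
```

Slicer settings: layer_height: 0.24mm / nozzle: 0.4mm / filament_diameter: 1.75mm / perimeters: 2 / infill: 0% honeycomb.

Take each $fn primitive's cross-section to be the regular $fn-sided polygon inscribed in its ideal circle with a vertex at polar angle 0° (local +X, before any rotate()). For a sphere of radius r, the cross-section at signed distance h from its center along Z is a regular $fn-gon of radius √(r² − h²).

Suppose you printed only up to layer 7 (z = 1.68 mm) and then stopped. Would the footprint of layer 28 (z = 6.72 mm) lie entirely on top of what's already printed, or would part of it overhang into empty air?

entirely on top

Compare the two slices. At z = 1.68: the r=3.5 sphere slices to a regular 12-gon of circumradius 2.990 (√(r²−h²) with h=1.82 from center) (area = (12/2)·2.990²·sin(360°/12) = 26.81 mm²); the cylinder at (8.5, 7.5): section is a regular 12-gon, circumradius r=2.5 (area = (12/2)·2.500²·sin(360°/12) = 18.75 mm²); the cone at (6.5, 11): at t=0.198 of its height the radius interpolates to r₁+(r₂−r₁)t = 3.407, giving a regular 12-gon of that circumradius (area = (12/2)·3.407²·sin(360°/12) = 34.82 mm²); Taking the first minus the rest: starting from the r=3.5 sphere (26.81 mm²), the r=2.5 cylinder at (8.5, 7.5) misses the remaining region (no effect); the cone at (6.5, 11) misses the remaining region (no effect) — area = 26.81 mm². At z = 6.72: the r=3.5 sphere contributes a regular 12-gon of circumradius √(3.5²−3.22²) = 1.372 (area = (12/2)·1.372²·sin(360°/12) = 5.64 mm²); the cylinder at (8.5, 7.5): section is a regular 12-gon, circumradius r=2.5 (area = (12/2)·2.500²·sin(360°/12) = 18.75 mm²); the cone at (6.5, 11): at t=0.791 of its height the radius interpolates to r₁+(r₂−r₁)t = 1.628, giving a regular 12-gon of that circumradius (area = (12/2)·1.628²·sin(360°/12) = 7.95 mm²); Subtracting the remaining from the first: starting from the r=3.5 sphere (5.64 mm²), the r=2.5 cylinder at (8.5, 7.5) misses the remaining region (no effect); the cone at (6.5, 11) misses the remaining region (no effect) — area = 5.64 mm². Checking containment: the cross-section at z = 6.72 is a subset of the cross-section at z = 1.68.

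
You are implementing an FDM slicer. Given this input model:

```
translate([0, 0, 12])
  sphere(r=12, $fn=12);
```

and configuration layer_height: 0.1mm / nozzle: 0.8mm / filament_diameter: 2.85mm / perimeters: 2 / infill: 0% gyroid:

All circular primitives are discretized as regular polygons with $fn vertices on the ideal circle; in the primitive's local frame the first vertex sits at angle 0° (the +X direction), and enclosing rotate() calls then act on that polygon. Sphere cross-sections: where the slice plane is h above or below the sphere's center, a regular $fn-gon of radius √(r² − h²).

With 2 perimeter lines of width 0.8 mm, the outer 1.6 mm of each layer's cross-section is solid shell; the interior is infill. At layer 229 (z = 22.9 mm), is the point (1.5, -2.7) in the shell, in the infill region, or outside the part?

infill

At z = 22.9 mm: the r=12 sphere contributes a regular 12-gon of circumradius √(12²−10.9²) = 5.019. Overall, the cross-section is a single solid region. The nearest boundary edge runs (-0.00, -5.02)→(2.51, -4.35); distance from the point to it = 1.85 mm. The point is inside the cross-section and 1.85 mm from the nearest boundary — more than the 1.6 mm shell width (2 × 0.8), so it's in the infill interior.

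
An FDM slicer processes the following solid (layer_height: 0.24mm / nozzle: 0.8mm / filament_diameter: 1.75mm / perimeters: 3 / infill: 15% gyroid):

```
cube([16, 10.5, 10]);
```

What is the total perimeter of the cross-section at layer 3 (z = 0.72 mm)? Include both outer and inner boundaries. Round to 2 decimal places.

At z = 0.72 mm: the 16×10.5 cube contributes its full rectangle (perimeter 53.00 mm). Overall, the cross-section is a single solid region. Total boundary length (outer) = 53.00 mm.

53.00 mm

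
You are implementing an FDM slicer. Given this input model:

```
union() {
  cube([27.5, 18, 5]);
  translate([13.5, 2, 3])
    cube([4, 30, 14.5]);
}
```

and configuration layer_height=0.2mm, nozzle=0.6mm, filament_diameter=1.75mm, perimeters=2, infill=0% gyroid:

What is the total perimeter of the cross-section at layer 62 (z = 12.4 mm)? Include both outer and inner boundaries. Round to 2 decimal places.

At z = 12.4 mm: the cube does not reach this height (z outside [0, 5]); the cube at (13.5, 2) (footprint 4×30) is included at this height (perimeter 68.00 mm); Combining (union): only the 4×30 cube at (13.5, 2) is present, so the union is just that shape — boundary = 68.00 mm. Overall, the cross-section is a single solid region. Total boundary length (outer) = 68.00 mm.

68.00 mm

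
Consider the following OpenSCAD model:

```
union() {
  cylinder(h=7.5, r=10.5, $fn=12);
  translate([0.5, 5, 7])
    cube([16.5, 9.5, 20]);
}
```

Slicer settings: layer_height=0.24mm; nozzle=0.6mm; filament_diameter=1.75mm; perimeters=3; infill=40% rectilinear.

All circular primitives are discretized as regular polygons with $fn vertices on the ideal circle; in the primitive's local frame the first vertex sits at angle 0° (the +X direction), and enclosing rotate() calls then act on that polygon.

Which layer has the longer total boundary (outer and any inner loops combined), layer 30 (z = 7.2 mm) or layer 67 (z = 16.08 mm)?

Layer 30 (z = 7.2): the r=10.5 cylinder gives a regular 12-gon of circumradius 10.5 (constant along its height) (perimeter = 2·12·10.500·sin(180°/12) = 65.22 mm); the 16.5×9.5 cube at (0.5, 5) contributes its full rectangle (perimeter 52.00 mm); Combining (union): the regions partially overlap (shared area 30.82 mm²), so the edge portions inside another operand are dropped and the merged outline is re-measured after clipping — boundary = 92.58 mm. So its perimeter = 92.58 mm. Layer 67 (z = 16.08): the cylinder is not intersected at this z (z outside [0, 7.5]); the cube at (0.5, 5) (footprint 16.5×9.5) is included at this height (perimeter 52.00 mm); Combining (union): only the 16.5×9.5 cube at (0.5, 5) is present, so the union is just that shape — boundary = 52.00 mm. So its perimeter = 52.00 mm. Layer 30 is larger (92.58 vs 52.00 mm).

layer 30 (z = 7.2 mm)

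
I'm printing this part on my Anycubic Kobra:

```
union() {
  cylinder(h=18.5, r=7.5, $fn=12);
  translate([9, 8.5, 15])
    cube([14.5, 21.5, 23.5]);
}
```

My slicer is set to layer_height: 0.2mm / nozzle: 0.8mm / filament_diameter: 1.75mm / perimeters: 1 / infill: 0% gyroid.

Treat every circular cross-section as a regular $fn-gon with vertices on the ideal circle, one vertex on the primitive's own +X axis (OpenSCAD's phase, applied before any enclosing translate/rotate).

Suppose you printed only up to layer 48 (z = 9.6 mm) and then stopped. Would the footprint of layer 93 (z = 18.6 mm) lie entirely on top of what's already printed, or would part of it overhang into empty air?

Compare the two slices. At z = 9.6: the cylinder: section is a regular 12-gon, circumradius r=7.5 (area = (12/2)·7.500²·sin(360°/12) = 168.75 mm²); the cube at (9, 8.5) is not intersected at this z (z outside [15, 38.5]); Combining (union): only the r=7.5 cylinder is present, so the union is just that shape — area = 168.75 mm². At z = 18.6: the cylinder is absent (z outside [0, 18.5]); the cube at (9, 8.5) is present — its section is the full 14.5×21.5 rectangle (area 311.75 mm²); Taking the union: only the 14.5×21.5 cube at (9, 8.5) is present, so the union is just that shape — area = 311.75 mm². Checking containment: at z = 18.6 the cross-section extends beyond the z = 9.6 cross-section by about 311.75 mm².

part overhangs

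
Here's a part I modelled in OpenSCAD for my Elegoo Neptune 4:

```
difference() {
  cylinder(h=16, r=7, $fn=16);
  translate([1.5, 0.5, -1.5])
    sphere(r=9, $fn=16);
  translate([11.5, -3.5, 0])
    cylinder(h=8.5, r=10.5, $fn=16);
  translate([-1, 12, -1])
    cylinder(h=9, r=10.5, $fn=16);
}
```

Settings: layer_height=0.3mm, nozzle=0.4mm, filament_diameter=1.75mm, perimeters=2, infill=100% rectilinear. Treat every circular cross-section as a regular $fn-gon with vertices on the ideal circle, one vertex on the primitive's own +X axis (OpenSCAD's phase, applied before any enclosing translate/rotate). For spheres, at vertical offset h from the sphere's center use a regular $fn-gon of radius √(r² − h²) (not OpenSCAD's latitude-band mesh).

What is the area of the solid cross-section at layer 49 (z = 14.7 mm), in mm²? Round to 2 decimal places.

150.01 mm²

At z = 14.7 mm: the cylinder: section is a regular 16-gon, circumradius r=7 (area = (16/2)·7.000²·sin(360°/16) = 150.01 mm²); the sphere at (1.5, 0.5) is not intersected at this z (|z−center|=16.200 > r=9); the cylinder at (11.5, -3.5) is not intersected at this z (z outside [0, 8.5]); the cylinder at (-1, 12) does not reach this height (z outside [-1, 8]); Taking the first minus the rest: none of the subtracted shapes is present at this height, so the r=7 cylinder is unchanged — area = 150.01 mm². Overall, the cross-section is a single solid region. Net area = 150.01 mm².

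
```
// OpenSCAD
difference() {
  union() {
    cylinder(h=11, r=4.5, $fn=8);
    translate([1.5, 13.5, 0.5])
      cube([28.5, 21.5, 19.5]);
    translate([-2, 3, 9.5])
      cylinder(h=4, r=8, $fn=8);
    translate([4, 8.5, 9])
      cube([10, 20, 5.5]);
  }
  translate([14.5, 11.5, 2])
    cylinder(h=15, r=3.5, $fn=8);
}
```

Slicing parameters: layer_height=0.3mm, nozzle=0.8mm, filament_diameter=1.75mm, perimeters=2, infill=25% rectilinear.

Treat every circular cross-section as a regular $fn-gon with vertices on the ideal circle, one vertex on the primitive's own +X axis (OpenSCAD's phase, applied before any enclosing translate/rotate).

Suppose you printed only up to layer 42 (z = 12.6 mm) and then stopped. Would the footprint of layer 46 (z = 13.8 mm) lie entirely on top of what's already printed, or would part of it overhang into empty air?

entirely on top

Compare the two slices. At z = 12.6: the cylinder is absent (z outside [0, 11]); the 28.5×21.5 cube at (1.5, 13.5) contributes its full rectangle (area 612.75 mm²); the r=8 cylinder at (-2, 3) gives a regular 8-gon of circumradius 8 (constant along its height) (area = (8/2)·8.000²·sin(360°/8) = 181.02 mm²); the 10×20 cube at (4, 8.5) contributes its full rectangle (area 200.00 mm²); Combining (union): the regions partially overlap — summed areas 993.77 mm² minus the doubly-counted overlap 150.00 mm² gives 843.77 mm² — area = 843.77 mm²; the cylinder at (14.5, 11.5): section is a regular 8-gon, circumradius r=3.5 (area = (8/2)·3.500²·sin(360°/8) = 34.65 mm²); Subtracting the remaining from the first: starting from the result so far (843.77 mm²), the r=3.5 cylinder at (14.5, 11.5) partially overlaps it — only the 17.01 mm² overlap (of its 34.65 mm²) is removed, clipping the outline — area = 826.76 mm². At z = 13.8: the cylinder is not intersected at this z (z outside [0, 11]); the cube at (1.5, 13.5) is present — its section is the full 28.5×21.5 rectangle (area 612.75 mm²); the cylinder at (-2, 3) is not intersected at this z (z outside [9.5, 13.5]); the cube at (4, 8.5) (footprint 10×20) is included at this height (area 200.00 mm²); Merging all regions: the regions partially overlap — summed areas 812.75 mm² minus the doubly-counted overlap 150.00 mm² gives 662.75 mm² — area = 662.75 mm²; the r=3.5 cylinder at (14.5, 11.5) contributes a regular 8-gon of circumradius 3.5 (area = (8/2)·3.500²·sin(360°/8) = 34.65 mm²); Subtracting the remaining from the first: starting from that combined region (662.75 mm²), the r=3.5 cylinder at (14.5, 11.5) partially overlaps it — only the 17.01 mm² overlap (of its 34.65 mm²) is removed, clipping the outline — area = 645.74 mm². Checking containment: the cross-section at z = 13.8 is a subset of the cross-section at z = 12.6.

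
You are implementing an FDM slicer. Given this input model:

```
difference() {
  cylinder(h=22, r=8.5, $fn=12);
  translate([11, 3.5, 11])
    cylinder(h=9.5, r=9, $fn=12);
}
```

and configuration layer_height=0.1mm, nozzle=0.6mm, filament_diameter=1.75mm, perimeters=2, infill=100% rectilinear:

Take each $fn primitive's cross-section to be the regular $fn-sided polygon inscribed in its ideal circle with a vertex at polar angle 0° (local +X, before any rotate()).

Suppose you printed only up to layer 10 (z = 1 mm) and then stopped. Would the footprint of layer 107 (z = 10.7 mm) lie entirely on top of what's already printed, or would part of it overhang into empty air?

Compare the two slices. At z = 1: the r=8.5 cylinder contributes a regular 12-gon of circumradius 8.5 (area = (12/2)·8.500²·sin(360°/12) = 216.75 mm²); the cylinder at (11, 3.5) is absent (z outside [11, 20.5]); Subtracting the remaining from the first: none of the subtracted shapes is present at this height, so the r=8.5 cylinder is unchanged — area = 216.75 mm². At z = 10.7: the r=8.5 cylinder contributes a regular 12-gon of circumradius 8.5 (area = (12/2)·8.500²·sin(360°/12) = 216.75 mm²); the cylinder at (11, 3.5) is absent (z outside [11, 20.5]); Taking the first minus the rest: none of the subtracted shapes is present at this height, so the r=8.5 cylinder is unchanged — area = 216.75 mm². Checking containment: the cross-section at z = 10.7 is a subset of the cross-section at z = 1.

entirely on top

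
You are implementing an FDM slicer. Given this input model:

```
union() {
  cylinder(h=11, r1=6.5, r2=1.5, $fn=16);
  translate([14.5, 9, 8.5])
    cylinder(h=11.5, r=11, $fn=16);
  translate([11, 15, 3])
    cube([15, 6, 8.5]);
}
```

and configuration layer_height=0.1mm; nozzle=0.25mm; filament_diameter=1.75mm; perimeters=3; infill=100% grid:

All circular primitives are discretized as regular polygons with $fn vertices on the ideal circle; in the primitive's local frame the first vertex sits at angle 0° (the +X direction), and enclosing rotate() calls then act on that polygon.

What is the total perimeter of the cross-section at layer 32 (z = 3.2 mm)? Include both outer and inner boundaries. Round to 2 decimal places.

At z = 3.2 mm: the cone (r1=6.5→r2=1.5) has section circumradius 5.045 here — a regular 16-gon (perimeter = 2·16·5.045·sin(180°/16) = 31.50 mm); the cylinder at (14.5, 9) is absent (z outside [8.5, 20]); the 15×6 cube at (11, 15) contributes its full rectangle (perimeter 42.00 mm); Combining (union): the 2 present regions are separate (no shared area or edge), so areas and boundary lengths simply add and each stays a separate island — boundary = 73.50 mm. Overall, the cross-section has 2 separate islands. Total boundary length (outer) = 73.50 mm.

73.50 mm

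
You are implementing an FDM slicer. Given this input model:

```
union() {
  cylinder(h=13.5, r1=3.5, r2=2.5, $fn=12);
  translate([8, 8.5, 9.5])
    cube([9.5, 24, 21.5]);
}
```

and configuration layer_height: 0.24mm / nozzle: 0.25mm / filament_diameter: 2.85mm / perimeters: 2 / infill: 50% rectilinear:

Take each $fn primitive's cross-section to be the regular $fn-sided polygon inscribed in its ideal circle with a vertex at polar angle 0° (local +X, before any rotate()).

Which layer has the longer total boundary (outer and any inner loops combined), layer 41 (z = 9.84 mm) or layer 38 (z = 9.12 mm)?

Layer 41 (z = 9.84): the cone: at t=0.729 of its height the radius interpolates to r₁+(r₂−r₁)t = 2.771, giving a regular 12-gon of that circumradius (perimeter = 2·12·2.771·sin(180°/12) = 17.21 mm); the 9.5×24 cube at (8, 8.5) contributes its full rectangle (perimeter 67.00 mm); Combining (union): the 2 present regions are separate (no shared area or edge), so areas and boundary lengths simply add and each stays a separate island — boundary = 84.21 mm. So its perimeter = 84.21 mm. Layer 38 (z = 9.12): the cone contributes a regular 12-gon of circumradius 2.824 (interpolated between r1=3.5 and r2=2.5 at t=0.676) (perimeter = 2·12·2.824·sin(180°/12) = 17.54 mm); the cube at (8, 8.5) is absent (z outside [9.5, 31]); Merging all regions: only the cone is present, so the union is just that shape — boundary = 17.54 mm. So its perimeter = 17.54 mm. Layer 41 is larger (84.21 vs 17.54 mm).

layer 41 (z = 9.84 mm)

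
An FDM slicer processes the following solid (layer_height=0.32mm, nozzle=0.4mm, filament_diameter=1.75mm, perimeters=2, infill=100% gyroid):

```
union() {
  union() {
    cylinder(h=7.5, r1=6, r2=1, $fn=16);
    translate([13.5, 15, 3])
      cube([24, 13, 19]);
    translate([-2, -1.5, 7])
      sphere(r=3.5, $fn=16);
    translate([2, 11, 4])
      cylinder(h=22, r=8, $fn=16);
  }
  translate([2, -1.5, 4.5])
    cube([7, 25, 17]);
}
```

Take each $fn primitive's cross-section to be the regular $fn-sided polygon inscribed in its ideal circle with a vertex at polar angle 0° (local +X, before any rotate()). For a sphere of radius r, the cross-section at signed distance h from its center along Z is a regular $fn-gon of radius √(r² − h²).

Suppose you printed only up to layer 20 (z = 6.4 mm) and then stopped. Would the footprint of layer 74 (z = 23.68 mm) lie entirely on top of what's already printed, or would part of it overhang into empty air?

entirely on top

Compare the two slices. At z = 6.4: the cone (r1=6→r2=1) has section circumradius 1.733 here — a regular 16-gon (area = (16/2)·1.733²·sin(360°/16) = 9.20 mm²); the cube at (13.5, 15) is present — its section is the full 24×13 rectangle (area 312.00 mm²); the sphere at (-2, -1.5): section is a regular 16-gon, circumradius = √(r²−h²) = √(3.5²−0.6²) = 3.448 (area = (16/2)·3.448²·sin(360°/16) = 36.40 mm²); the r=8 cylinder at (2, 11) gives a regular 16-gon of circumradius 8 (constant along its height) (area = (16/2)·8.000²·sin(360°/16) = 195.93 mm²); Merging all regions: the regions partially overlap — summed areas 553.53 mm² minus the doubly-counted overlap 7.16 mm² gives 546.38 mm² — area = 546.38 mm²; the 7×25 cube at (2, -1.5) contributes its full rectangle (area 175.00 mm²); Combining (union): the regions partially overlap — summed areas 721.38 mm² minus the doubly-counted overlap 93.48 mm² gives 627.90 mm² — area = 627.90 mm². At z = 23.68: the cone does not reach this height (z outside [0, 7.5]); the cube at (13.5, 15) is not intersected at this z (z outside [3, 22]); the sphere at (-2, -1.5) is absent (|z−center|=16.680 > r=3.5); the r=8 cylinder at (2, 11) gives a regular 16-gon of circumradius 8 (constant along its height) (area = (16/2)·8.000²·sin(360°/16) = 195.93 mm²); Combining (union): only the r=8 cylinder at (2, 11) is present, so the union is just that shape — area = 195.93 mm²; the cube at (2, -1.5) is absent (z outside [4.5, 21.5]); Taking the union: only the result so far is present, so the union is just that shape — area = 195.93 mm². Checking containment: the cross-section at z = 23.68 is a subset of the cross-section at z = 6.4.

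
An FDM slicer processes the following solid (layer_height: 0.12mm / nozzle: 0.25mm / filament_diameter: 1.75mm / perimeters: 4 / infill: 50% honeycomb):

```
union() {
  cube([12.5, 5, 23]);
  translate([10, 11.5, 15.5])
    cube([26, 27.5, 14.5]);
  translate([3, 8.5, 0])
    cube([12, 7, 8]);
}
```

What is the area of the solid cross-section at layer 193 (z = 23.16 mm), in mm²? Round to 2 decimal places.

At z = 23.16 mm: the cube is not intersected at this z (z outside [0, 23]); the 26×27.5 cube at (10, 11.5) contributes its full rectangle (area 715.00 mm²); the cube at (3, 8.5) is absent (z outside [0, 8]); Merging all regions: only the 26×27.5 cube at (10, 11.5) is present, so the union is just that shape — area = 715.00 mm². Overall, the cross-section is a single solid region. Net area = 715.00 mm².

715.00 mm²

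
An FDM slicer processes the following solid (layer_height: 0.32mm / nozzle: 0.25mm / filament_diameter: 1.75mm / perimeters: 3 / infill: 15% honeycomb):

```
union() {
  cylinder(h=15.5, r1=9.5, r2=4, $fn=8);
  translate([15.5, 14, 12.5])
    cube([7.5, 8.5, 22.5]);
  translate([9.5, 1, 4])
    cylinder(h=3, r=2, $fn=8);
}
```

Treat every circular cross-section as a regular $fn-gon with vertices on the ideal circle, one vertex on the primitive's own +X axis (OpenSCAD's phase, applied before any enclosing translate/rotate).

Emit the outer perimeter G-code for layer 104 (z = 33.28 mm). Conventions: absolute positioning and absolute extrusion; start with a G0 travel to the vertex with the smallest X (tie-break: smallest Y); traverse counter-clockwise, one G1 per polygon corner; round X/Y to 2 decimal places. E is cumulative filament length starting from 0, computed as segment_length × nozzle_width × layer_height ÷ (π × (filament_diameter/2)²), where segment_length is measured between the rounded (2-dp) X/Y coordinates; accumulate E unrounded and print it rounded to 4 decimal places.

At z = 33.28 mm: the cone is absent (z outside [0, 15.5]); the 7.5×8.5 cube at (15.5, 14) contributes its full rectangle; the cylinder at (9.5, 1) does not reach this height (z outside [4, 7]); Taking the union: only the 7.5×8.5 cube at (15.5, 14) is present, so the union is just that shape — 1 connected region. The outline is a single polygon with 4 vertices. Extrusion per mm of travel: 0.25 × 0.32 / (π × 0.875²) = 0.033260. Accumulating E over each segment gives final E = 1.0643.

G0 X15.50 Y14.00 Z33.28
G1 X23.00 Y14.00 E0.2495
G1 X23.00 Y22.50 E0.5322
G1 X15.50 Y22.50 E0.7816
G1 X15.50 Y14.00 E1.0643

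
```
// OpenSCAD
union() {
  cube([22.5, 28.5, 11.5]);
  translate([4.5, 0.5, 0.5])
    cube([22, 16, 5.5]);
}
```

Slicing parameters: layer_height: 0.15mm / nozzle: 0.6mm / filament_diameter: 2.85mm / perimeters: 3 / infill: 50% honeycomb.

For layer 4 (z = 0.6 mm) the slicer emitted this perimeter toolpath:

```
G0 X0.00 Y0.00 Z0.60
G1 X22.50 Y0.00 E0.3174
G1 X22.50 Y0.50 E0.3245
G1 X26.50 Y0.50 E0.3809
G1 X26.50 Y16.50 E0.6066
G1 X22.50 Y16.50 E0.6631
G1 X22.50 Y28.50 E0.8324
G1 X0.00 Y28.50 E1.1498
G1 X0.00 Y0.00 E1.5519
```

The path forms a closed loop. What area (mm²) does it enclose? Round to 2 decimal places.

705.25 mm²

Apply the shoelace formula to the sequence of (X, Y) vertices; enclosed area = 705.25 mm².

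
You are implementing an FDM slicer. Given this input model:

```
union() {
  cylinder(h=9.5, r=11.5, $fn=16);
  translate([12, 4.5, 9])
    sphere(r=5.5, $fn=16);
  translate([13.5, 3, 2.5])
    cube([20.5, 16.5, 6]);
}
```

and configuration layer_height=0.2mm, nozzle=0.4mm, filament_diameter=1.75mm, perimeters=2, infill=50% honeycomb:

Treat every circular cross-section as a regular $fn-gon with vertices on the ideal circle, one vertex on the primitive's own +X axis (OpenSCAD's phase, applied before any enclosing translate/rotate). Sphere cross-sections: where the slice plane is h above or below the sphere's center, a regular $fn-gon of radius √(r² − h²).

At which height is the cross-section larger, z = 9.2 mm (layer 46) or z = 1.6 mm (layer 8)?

Layer 46 (z = 9.2): the r=11.5 cylinder gives a regular 16-gon of circumradius 11.5 (constant along its height) (area = (16/2)·11.500²·sin(360°/16) = 404.88 mm²); the r=5.5 sphere at (12, 4.5) slices to a regular 16-gon of circumradius 5.496 (√(r²−h²) with h=0.2 from center) (area = (16/2)·5.496²·sin(360°/16) = 92.49 mm²); the cube at (13.5, 3) is absent (z outside [2.5, 8.5]); Combining (union): the regions partially overlap — summed areas 497.37 mm² minus the doubly-counted overlap 26.77 mm² gives 470.59 mm² — area = 470.59 mm². So its area = 470.59 mm². Layer 8 (z = 1.6): the cylinder: section is a regular 16-gon, circumradius r=11.5 (area = (16/2)·11.500²·sin(360°/16) = 404.88 mm²); the sphere at (12, 4.5) does not reach this height (|z−center|=7.400 > r=5.5); the cube at (13.5, 3) does not reach this height (z outside [2.5, 8.5]); Combining (union): only the r=11.5 cylinder is present, so the union is just that shape — area = 404.88 mm². So its area = 404.88 mm². Layer 46 is larger (470.59 vs 404.88 mm²).

layer 46 (z = 9.2 mm)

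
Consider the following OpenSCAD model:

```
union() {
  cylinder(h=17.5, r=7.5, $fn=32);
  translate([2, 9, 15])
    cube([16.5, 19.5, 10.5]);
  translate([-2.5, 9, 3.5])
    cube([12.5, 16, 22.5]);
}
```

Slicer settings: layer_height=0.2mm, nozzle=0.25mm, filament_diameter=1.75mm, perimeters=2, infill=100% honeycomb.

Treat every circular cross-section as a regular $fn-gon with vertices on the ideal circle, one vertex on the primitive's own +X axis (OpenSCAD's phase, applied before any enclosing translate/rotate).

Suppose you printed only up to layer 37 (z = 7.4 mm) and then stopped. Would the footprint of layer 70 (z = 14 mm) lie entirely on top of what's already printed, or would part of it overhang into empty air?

Compare the two slices. At z = 7.4: the cylinder: section is a regular 32-gon, circumradius r=7.5 (area = (32/2)·7.500²·sin(360°/32) = 175.58 mm²); the cube at (2, 9) is absent (z outside [15, 25.5]); the cube at (-2.5, 9) (footprint 12.5×16) is included at this height (area 200.00 mm²); Taking the union: the 2 present regions are separate (no shared area or edge), so areas and boundary lengths simply add and each stays a separate island — area = 375.58 mm². At z = 14: the r=7.5 cylinder contributes a regular 32-gon of circumradius 7.5 (area = (32/2)·7.500²·sin(360°/32) = 175.58 mm²); the cube at (2, 9) is absent (z outside [15, 25.5]); the 12.5×16 cube at (-2.5, 9) contributes its full rectangle (area 200.00 mm²); Merging all regions: the 2 present regions are separate (no shared area or edge), so areas and boundary lengths simply add and each stays a separate island — area = 375.58 mm². Checking containment: the cross-section at z = 14 is a subset of the cross-section at z = 7.4.

entirely on top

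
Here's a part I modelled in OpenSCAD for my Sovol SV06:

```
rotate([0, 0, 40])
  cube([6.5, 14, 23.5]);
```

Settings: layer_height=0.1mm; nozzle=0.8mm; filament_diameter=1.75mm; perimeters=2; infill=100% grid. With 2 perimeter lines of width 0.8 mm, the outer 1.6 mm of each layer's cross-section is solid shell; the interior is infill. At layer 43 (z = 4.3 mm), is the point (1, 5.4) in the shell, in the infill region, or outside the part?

infill

At z = 4.3 mm: the 6.5×14 cube contributes its full rectangle; (whole slice rotated 40° about Z — lengths, areas and connectivity unchanged). Overall, the cross-section is a single solid region. Undo the 40° rotation: the query point maps to (4.237, 3.494) in the un-rotated model frame. The nearest boundary edge runs (6.50, 0.00)→(6.50, 14.00); distance from the point to it = 2.26 mm. The point is inside the cross-section and 2.26 mm from the nearest boundary — more than the 1.6 mm shell width (2 × 0.8), so it's in the infill interior.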